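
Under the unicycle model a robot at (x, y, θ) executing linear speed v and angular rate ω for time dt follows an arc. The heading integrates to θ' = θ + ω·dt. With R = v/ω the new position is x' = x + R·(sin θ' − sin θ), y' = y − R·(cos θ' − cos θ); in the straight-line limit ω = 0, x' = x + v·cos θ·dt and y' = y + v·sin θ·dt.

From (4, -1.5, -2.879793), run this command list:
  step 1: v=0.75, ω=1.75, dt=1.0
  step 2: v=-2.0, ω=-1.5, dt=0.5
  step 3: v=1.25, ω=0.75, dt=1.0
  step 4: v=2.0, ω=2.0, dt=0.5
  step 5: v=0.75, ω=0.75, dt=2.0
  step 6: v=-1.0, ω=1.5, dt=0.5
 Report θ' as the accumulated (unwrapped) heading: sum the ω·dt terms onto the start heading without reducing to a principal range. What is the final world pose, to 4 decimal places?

step 1: θ'=-1.1298 (R=0.4286) → pose (3.7234, -2.0969, -1.1298)
step 2: θ'=-1.8798 (R=1.3333) → pose (3.6589, -1.1223, -1.8798)
step 3: θ'=-1.1298 (R=1.6667) → pose (3.7395, -2.3406, -1.1298)
step 4: θ'=-0.1298 (R=1.0000) → pose (4.5144, -2.9053, -0.1298)
step 5: θ'=1.3702 (R=1.0000) → pose (5.6237, -2.1130, 1.3702)
step 6: θ'=2.1202 (R=-0.6667) → pose (5.7085, -2.5939, 2.1202)

(5.7085, -2.5939, 2.1202)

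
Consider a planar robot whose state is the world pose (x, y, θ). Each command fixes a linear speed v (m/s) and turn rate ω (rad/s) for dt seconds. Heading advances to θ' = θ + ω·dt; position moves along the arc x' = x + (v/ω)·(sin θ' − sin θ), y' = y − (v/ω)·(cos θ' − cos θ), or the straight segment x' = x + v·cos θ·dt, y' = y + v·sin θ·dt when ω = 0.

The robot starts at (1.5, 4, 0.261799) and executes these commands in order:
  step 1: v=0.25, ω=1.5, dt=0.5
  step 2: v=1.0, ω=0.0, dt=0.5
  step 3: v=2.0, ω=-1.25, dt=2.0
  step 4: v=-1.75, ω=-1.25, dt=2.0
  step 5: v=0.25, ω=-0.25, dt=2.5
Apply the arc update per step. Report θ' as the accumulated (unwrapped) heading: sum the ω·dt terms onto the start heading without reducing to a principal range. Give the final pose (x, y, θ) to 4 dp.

(7.0122, 5.3865, -4.6132)

step 1: θ'=1.0118 (R=0.1667) → pose (1.5982, 4.0726, 1.0118)
step 2: θ'=1.0118 (straight) → pose (1.8633, 4.4965, 1.0118)
step 3: θ'=-1.4882 (R=-1.6000) → pose (4.8143, 3.7800, -1.4882)
step 4: θ'=-3.9882 (R=1.4000) → pose (7.2582, 4.8230, -3.9882)
step 5: θ'=-4.6132 (R=-1.0000) → pose (7.0122, 5.3865, -4.6132)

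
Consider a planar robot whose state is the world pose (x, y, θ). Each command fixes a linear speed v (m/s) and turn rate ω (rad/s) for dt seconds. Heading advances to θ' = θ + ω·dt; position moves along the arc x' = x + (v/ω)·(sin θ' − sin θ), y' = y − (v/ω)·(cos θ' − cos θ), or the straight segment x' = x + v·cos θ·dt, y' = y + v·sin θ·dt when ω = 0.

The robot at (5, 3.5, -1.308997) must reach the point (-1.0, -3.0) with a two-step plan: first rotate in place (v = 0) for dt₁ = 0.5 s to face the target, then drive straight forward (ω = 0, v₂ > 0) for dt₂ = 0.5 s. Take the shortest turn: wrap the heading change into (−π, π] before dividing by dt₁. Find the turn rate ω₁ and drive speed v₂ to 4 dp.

heading to target = atan2(-3−3.5, -1−5) = -2.3162
Δθ = wrap(-2.3162 − -1.3090) = -1.0072; ω₁ = Δθ/dt₁ = -2.0144
distance = √((-1−5)² + (-3−3.5)²) = 8.8459; v₂ = distance/dt₂ = 17.6918

ω₁ = -2.0144, v₂ = 17.6918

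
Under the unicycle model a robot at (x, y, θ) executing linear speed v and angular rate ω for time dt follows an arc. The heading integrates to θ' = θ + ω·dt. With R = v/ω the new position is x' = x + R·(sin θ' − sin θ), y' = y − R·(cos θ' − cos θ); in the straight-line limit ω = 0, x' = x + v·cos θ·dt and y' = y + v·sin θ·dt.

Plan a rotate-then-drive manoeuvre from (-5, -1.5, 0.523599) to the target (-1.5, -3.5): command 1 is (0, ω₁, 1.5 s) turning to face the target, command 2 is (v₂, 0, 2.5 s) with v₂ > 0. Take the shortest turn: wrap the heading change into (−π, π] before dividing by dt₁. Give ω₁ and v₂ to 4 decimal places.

ω₁ = -0.6952, v₂ = 1.6125

heading to target = atan2(-3.5−-1.5, -1.5−-5) = -0.5191
Δθ = wrap(-0.5191 − 0.5236) = -1.0427; ω₁ = Δθ/dt₁ = -0.6952
distance = √((-1.5−-5)² + (-3.5−-1.5)²) = 4.0311; v₂ = distance/dt₂ = 1.6125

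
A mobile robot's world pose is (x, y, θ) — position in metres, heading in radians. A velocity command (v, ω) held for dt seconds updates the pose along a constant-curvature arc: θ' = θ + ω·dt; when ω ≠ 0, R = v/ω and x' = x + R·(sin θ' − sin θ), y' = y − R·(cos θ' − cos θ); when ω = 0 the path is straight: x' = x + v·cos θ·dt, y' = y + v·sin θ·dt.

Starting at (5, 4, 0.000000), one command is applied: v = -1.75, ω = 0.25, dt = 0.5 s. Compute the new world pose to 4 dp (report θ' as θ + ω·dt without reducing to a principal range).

(4.1273, 3.9454, 0.1250)

θ' = 0.0000 + 0.25·0.5 = 0.1250
R = v/ω = -1.75/0.25 = -7.0000
x' = 5 + -7.0000·(sin 0.1250 − sin 0.0000) = 4.1273
y' = 4 − -7.0000·(cos 0.1250 − cos 0.0000) = 3.9454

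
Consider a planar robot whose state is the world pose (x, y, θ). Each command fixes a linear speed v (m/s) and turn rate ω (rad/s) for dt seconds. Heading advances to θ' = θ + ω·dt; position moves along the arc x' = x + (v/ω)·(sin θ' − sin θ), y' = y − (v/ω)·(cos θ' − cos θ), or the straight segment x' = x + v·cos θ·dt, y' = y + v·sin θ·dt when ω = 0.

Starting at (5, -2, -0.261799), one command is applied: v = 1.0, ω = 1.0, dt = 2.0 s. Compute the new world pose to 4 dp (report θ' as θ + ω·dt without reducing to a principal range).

θ' = -0.2618 + 1.0·2.0 = 1.7382
R = v/ω = 1.0/1.0 = 1.0000
x' = 5 + 1.0000·(sin 1.7382 − sin -0.2618) = 6.2448
y' = -2 − 1.0000·(cos 1.7382 − cos -0.2618) = -0.8675

(6.2448, -0.8675, 1.7382)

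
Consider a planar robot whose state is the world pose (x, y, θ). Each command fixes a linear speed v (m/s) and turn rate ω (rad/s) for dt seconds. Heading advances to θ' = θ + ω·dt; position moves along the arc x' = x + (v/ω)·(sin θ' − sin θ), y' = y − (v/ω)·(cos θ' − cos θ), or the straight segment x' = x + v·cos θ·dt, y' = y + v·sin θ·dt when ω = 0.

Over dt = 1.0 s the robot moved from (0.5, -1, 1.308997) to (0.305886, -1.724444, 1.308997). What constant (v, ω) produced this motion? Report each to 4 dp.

v = -0.7500, ω = 0.0000

Δθ = 1.308997 − 1.308997 = 0.000000
ω = Δθ/dt = 0.000000/1.0 = 0.0000
ω = 0 → v = (Δx·cos θ + Δy·sin θ)/dt = -0.7500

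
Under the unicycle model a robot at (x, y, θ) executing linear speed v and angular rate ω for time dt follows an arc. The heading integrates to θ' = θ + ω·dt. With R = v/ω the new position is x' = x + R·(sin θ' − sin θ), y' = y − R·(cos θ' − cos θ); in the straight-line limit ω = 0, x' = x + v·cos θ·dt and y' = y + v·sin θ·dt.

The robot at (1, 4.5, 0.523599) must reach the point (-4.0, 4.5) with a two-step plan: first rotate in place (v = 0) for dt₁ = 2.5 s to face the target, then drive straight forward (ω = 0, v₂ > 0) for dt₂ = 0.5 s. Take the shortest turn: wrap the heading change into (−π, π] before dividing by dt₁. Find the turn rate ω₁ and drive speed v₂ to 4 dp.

heading to target = atan2(4.5−4.5, -4−1) = 3.1416
Δθ = wrap(3.1416 − 0.5236) = 2.6180; ω₁ = Δθ/dt₁ = 1.0472
distance = √((-4−1)² + (4.5−4.5)²) = 5.0000; v₂ = distance/dt₂ = 10.0000

ω₁ = 1.0472, v₂ = 10.0000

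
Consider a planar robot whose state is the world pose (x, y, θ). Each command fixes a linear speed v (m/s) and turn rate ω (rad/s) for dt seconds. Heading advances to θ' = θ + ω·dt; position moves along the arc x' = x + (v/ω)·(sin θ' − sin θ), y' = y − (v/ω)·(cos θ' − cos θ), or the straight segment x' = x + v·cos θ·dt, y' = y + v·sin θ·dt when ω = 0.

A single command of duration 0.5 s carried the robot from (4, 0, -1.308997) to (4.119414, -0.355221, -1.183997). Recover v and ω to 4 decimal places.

Δθ = -1.183997 − -1.308997 = 0.125000
ω = Δθ/dt = 0.125000/0.5 = 0.2500
R = −Δy/(cos θ' − cos θ) = 3.0000
v = R·ω = 3.0000·0.2500 = 0.7500

v = 0.7500, ω = 0.2500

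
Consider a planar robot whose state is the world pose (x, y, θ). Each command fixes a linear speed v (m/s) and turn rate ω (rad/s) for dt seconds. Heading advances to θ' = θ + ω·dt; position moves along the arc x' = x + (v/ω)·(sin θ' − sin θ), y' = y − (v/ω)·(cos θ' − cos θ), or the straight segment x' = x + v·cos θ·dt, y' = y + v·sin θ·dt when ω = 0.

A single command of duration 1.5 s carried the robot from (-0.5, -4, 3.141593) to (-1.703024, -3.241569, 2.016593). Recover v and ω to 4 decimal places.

Δθ = 2.016593 − 3.141593 = -1.125000
ω = Δθ/dt = -1.125000/1.5 = -0.7500
R = Δx/(sin θ' − sin θ) = -1.3333
v = R·ω = -1.3333·-0.7500 = 1.0000

v = 1.0000, ω = -0.7500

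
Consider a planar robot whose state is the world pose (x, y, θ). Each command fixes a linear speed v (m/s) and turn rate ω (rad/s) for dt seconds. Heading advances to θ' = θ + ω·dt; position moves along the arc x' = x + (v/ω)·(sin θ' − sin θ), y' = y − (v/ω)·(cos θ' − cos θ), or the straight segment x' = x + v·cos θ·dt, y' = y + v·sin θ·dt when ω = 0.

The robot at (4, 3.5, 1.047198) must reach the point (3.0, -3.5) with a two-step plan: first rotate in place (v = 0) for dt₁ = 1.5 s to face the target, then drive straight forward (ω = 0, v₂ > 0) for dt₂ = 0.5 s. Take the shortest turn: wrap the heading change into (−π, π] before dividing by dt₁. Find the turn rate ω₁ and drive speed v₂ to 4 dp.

heading to target = atan2(-3.5−3.5, 3−4) = -1.7127
Δθ = wrap(-1.7127 − 1.0472) = -2.7599; ω₁ = Δθ/dt₁ = -1.8399
distance = √((3−4)² + (-3.5−3.5)²) = 7.0711; v₂ = distance/dt₂ = 14.1421

ω₁ = -1.8399, v₂ = 14.1421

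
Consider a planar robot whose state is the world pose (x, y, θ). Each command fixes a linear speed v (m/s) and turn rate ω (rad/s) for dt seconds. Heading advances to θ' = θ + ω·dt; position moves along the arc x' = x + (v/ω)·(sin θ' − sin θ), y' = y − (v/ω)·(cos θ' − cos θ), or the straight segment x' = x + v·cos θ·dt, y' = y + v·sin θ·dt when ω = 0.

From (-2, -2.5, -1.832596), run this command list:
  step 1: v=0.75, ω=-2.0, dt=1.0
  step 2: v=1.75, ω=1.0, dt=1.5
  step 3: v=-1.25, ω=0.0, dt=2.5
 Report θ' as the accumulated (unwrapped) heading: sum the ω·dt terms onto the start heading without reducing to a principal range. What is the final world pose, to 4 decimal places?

(-2.8258, -0.5714, -2.3326)

step 1: θ'=-3.8326 (R=-0.3750) → pose (-2.6012, -2.6919, -3.8326)
step 2: θ'=-2.3326 (R=1.7500) → pose (-4.9828, -2.8326, -2.3326)
step 3: θ'=-2.3326 (straight) → pose (-2.8258, -0.5714, -2.3326)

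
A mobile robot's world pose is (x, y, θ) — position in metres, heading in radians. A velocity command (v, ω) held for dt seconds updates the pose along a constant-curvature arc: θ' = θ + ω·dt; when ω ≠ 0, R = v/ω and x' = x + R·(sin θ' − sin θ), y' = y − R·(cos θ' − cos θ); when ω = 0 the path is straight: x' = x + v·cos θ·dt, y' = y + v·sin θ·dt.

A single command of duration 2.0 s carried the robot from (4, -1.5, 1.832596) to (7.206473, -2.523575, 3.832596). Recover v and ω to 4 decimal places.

Δθ = 3.832596 − 1.832596 = 2.000000
ω = Δθ/dt = 2.000000/2.0 = 1.0000
R = Δx/(sin θ' − sin θ) = -2.0000
v = R·ω = -2.0000·1.0000 = -2.0000

v = -2.0000, ω = 1.0000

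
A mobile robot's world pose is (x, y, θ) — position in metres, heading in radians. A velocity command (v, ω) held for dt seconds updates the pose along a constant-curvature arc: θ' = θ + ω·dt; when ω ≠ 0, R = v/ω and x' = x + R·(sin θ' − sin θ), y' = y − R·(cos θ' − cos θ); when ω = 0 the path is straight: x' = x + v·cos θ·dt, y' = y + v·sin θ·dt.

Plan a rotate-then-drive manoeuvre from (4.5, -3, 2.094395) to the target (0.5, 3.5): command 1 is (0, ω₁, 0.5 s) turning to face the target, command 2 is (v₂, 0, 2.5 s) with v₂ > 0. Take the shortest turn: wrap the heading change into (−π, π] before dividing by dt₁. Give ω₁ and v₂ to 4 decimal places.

ω₁ = 0.0561, v₂ = 3.0529

heading to target = atan2(3.5−-3, 0.5−4.5) = 2.1225
Δθ = wrap(2.1225 − 2.0944) = 0.0281; ω₁ = Δθ/dt₁ = 0.0561
distance = √((0.5−4.5)² + (3.5−-3)²) = 7.6322; v₂ = distance/dt₂ = 3.0529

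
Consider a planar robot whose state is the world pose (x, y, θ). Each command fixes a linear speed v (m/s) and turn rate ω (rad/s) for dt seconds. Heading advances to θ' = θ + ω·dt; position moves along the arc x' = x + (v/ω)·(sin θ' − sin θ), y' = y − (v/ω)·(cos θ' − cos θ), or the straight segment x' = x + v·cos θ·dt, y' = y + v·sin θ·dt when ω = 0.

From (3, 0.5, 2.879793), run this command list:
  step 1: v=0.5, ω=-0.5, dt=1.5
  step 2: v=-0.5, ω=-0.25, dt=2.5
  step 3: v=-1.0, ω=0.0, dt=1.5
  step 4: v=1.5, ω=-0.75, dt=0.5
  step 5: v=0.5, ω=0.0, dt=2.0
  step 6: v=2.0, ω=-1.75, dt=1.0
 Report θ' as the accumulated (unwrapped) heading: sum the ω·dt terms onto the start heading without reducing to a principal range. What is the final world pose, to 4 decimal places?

step 1: θ'=2.1298 (R=-1.0000) → pose (2.4110, 0.9356, 2.1298)
step 2: θ'=1.5048 (R=2.0000) → pose (2.7111, -0.2570, 1.5048)
step 3: θ'=1.5048 (straight) → pose (2.6122, -1.7537, 1.5048)
step 4: θ'=1.1298 (R=-2.0000) → pose (2.7992, -1.0319, 1.1298)
step 5: θ'=1.1298 (straight) → pose (3.2260, -0.1276, 1.1298)
step 6: θ'=-0.6202 (R=-1.1429) → pose (4.9238, 0.3146, -0.6202)

(4.9238, 0.3146, -0.6202)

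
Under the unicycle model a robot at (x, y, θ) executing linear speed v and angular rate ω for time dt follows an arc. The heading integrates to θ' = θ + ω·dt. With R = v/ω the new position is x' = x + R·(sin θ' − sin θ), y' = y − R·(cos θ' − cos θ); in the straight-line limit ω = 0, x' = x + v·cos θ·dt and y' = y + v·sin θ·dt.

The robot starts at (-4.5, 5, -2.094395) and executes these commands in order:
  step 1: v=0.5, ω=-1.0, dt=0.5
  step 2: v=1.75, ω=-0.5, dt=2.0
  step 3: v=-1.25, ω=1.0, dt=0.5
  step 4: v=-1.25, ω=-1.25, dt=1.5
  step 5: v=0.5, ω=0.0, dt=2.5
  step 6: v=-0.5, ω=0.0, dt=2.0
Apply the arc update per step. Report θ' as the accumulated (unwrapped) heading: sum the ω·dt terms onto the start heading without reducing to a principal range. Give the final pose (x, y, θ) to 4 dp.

step 1: θ'=-2.5944 (R=-0.5000) → pose (-4.6729, 4.8230, -2.5944)
step 2: θ'=-3.5944 (R=-3.5000) → pose (-8.0251, 4.6647, -3.5944)
step 3: θ'=-3.0944 (R=-1.2500) → pose (-7.4193, 4.5401, -3.0944)
step 4: θ'=-4.9694 (R=1.0000) → pose (-6.4049, 3.2870, -4.9694)
step 5: θ'=-4.9694 (straight) → pose (-6.0872, 4.4960, -4.9694)
step 6: θ'=-4.9694 (straight) → pose (-6.3414, 3.5288, -4.9694)

(-6.3414, 3.5288, -4.9694)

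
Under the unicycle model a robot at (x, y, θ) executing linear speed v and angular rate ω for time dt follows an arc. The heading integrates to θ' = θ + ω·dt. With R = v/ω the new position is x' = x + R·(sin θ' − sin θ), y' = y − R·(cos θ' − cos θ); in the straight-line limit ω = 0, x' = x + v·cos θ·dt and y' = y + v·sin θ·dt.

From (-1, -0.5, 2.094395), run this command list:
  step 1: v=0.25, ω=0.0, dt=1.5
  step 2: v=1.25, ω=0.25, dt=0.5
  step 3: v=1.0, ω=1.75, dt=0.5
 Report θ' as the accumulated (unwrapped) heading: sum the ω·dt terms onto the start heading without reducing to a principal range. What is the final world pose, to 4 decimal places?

(-1.9614, 0.5707, 3.0944)

step 1: θ'=2.0944 (straight) → pose (-1.1875, -0.1752, 2.0944)
step 2: θ'=2.2194 (R=5.0000) → pose (-1.5330, 0.3451, 2.2194)
step 3: θ'=3.0944 (R=0.5714) → pose (-1.9614, 0.5707, 3.0944)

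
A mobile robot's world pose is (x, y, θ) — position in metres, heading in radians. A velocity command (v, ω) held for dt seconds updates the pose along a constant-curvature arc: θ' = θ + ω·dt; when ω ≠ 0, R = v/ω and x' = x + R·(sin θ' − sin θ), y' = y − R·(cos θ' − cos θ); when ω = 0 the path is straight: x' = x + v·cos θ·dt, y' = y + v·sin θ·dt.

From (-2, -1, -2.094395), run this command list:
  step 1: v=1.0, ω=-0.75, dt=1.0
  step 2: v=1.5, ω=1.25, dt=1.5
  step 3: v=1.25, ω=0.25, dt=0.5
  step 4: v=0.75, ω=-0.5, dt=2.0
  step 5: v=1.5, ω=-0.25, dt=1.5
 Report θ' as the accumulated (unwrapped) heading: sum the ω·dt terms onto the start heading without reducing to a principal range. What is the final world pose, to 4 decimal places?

step 1: θ'=-2.8444 (R=-1.3333) → pose (-2.7642, -1.6082, -2.8444)
step 2: θ'=-0.9694 (R=1.2000) → pose (-3.4023, -3.4346, -0.9694)
step 3: θ'=-0.8444 (R=5.0000) → pose (-3.0174, -3.9265, -0.8444)
step 4: θ'=-1.8444 (R=-1.5000) → pose (-2.6946, -5.3281, -1.8444)
step 5: θ'=-2.2194 (R=-6.0000) → pose (-3.6898, -7.3313, -2.2194)

(-3.6898, -7.3313, -2.2194)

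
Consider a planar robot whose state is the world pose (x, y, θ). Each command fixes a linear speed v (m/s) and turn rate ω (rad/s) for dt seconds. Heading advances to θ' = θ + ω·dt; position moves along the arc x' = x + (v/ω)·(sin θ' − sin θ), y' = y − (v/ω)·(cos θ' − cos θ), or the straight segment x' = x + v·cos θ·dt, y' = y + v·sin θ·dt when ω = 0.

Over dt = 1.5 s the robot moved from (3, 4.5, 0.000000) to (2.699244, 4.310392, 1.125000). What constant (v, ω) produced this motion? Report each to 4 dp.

v = -0.2500, ω = 0.7500

Δθ = 1.125000 − 0.000000 = 1.125000
ω = Δθ/dt = 1.125000/1.5 = 0.7500
R = Δx/(sin θ' − sin θ) = -0.3333
v = R·ω = -0.3333·0.7500 = -0.2500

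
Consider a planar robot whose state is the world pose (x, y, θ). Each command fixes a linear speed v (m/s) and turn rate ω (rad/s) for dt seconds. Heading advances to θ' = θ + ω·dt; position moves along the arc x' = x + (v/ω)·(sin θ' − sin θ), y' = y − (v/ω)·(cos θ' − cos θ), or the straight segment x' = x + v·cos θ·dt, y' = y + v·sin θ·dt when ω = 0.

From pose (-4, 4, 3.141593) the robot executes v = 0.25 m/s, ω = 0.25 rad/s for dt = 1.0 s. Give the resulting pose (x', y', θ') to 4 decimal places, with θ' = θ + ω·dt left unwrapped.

θ' = 3.1416 + 0.25·1.0 = 3.3916
R = v/ω = 0.25/0.25 = 1.0000
x' = -4 + 1.0000·(sin 3.3916 − sin 3.1416) = -4.2474
y' = 4 − 1.0000·(cos 3.3916 − cos 3.1416) = 3.9689

(-4.2474, 3.9689, 3.3916)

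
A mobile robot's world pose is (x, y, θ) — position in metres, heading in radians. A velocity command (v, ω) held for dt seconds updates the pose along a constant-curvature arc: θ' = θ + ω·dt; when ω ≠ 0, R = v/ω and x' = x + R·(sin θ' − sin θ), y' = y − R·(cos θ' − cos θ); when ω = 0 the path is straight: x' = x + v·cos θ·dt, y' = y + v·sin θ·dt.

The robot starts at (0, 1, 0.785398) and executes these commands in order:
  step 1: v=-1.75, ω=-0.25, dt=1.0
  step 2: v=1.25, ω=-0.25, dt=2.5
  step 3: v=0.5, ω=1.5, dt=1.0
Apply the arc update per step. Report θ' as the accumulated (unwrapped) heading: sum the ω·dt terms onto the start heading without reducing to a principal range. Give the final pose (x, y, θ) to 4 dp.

(1.9787, 0.8877, 1.4104)

step 1: θ'=0.5354 (R=7.0000) → pose (-1.3785, -0.0707, 0.5354)
step 2: θ'=-0.0896 (R=-5.0000) → pose (1.6199, 0.6089, -0.0896)
step 3: θ'=1.4104 (R=0.3333) → pose (1.9787, 0.8877, 1.4104)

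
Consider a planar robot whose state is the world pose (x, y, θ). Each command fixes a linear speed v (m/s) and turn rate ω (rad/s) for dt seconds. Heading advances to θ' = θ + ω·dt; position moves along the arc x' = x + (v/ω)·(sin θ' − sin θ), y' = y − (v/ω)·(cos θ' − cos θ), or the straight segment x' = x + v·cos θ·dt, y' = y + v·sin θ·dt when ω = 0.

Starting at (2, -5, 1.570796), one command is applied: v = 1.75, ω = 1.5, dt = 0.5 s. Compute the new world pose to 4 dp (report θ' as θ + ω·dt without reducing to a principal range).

(1.6870, -4.2048, 2.3208)

θ' = 1.5708 + 1.5·0.5 = 2.3208
R = v/ω = 1.75/1.5 = 1.1667
x' = 2 + 1.1667·(sin 2.3208 − sin 1.5708) = 1.6870
y' = -5 − 1.1667·(cos 2.3208 − cos 1.5708) = -4.2048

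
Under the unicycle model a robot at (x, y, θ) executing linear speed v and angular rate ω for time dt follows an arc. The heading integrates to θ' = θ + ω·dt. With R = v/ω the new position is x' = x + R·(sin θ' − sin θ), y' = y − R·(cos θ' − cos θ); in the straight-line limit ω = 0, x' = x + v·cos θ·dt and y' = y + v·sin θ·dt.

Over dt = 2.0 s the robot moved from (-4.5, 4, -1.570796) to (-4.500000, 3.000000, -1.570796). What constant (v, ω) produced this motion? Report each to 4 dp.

v = 0.5000, ω = 0.0000

Δθ = -1.570796 − -1.570796 = 0.000000
ω = Δθ/dt = 0.000000/2.0 = 0.0000
ω = 0 → v = (Δx·cos θ + Δy·sin θ)/dt = 0.5000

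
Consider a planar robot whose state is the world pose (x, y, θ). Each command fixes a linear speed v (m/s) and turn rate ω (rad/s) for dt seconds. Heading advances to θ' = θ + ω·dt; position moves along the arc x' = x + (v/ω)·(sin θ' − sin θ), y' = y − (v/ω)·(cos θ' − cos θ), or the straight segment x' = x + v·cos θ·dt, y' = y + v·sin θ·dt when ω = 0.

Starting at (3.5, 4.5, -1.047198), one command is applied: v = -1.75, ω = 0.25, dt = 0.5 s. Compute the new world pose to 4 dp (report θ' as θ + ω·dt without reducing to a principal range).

(3.0163, 5.2285, -0.9222)

θ' = -1.0472 + 0.25·0.5 = -0.9222
R = v/ω = -1.75/0.25 = -7.0000
x' = 3.5 + -7.0000·(sin -0.9222 − sin -1.0472) = 3.0163
y' = 4.5 − -7.0000·(cos -0.9222 − cos -1.0472) = 5.2285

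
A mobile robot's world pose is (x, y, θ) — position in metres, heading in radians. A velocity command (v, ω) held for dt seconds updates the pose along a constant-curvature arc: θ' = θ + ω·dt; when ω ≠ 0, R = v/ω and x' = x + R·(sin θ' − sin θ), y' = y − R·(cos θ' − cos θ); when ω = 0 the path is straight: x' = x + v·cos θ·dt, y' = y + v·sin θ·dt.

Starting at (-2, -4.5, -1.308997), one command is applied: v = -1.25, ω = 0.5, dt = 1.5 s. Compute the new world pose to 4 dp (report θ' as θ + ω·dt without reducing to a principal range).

θ' = -1.3090 + 0.5·1.5 = -0.5590
R = v/ω = -1.25/0.5 = -2.5000
x' = -2 + -2.5000·(sin -0.5590 − sin -1.3090) = -3.0890
y' = -4.5 − -2.5000·(cos -0.5590 − cos -1.3090) = -3.0276

(-3.0890, -3.0276, -0.5590)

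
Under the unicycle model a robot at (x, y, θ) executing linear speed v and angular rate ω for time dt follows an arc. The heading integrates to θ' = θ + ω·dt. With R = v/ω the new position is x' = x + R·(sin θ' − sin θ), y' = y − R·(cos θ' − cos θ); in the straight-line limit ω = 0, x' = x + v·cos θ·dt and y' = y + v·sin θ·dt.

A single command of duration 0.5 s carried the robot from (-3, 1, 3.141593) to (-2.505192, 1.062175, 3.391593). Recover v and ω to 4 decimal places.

v = -1.0000, ω = 0.5000

Δθ = 3.391593 − 3.141593 = 0.250000
ω = Δθ/dt = 0.250000/0.5 = 0.5000
R = Δx/(sin θ' − sin θ) = -2.0000
v = R·ω = -2.0000·0.5000 = -1.0000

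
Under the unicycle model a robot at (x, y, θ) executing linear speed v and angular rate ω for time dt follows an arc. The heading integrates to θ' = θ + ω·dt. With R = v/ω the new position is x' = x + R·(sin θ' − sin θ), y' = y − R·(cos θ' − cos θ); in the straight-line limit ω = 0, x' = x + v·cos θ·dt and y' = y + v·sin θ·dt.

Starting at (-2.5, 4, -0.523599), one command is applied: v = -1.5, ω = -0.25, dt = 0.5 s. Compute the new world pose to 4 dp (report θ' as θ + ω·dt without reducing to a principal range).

θ' = -0.5236 + -0.25·0.5 = -0.6486
R = v/ω = -1.5/-0.25 = 6.0000
x' = -2.5 + 6.0000·(sin -0.6486 − sin -0.5236) = -3.1244
y' = 4 − 6.0000·(cos -0.6486 − cos -0.5236) = 4.4146

(-3.1244, 4.4146, -0.6486)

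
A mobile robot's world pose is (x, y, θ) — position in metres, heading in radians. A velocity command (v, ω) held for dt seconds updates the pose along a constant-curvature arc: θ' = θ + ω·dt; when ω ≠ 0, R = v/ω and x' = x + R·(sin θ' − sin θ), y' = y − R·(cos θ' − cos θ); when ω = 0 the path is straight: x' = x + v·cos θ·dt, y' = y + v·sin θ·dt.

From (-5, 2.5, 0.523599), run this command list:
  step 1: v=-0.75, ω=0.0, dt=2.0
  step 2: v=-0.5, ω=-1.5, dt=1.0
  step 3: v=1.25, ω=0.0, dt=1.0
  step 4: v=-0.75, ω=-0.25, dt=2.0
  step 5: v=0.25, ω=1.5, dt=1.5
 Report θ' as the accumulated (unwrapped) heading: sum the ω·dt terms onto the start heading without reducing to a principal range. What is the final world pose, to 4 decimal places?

(-6.2607, 2.1101, 0.7736)

step 1: θ'=0.5236 (straight) → pose (-6.2990, 1.7500, 0.5236)
step 2: θ'=-0.9764 (R=0.3333) → pose (-6.7419, 1.8520, -0.9764)
step 3: θ'=-0.9764 (straight) → pose (-6.0419, 0.8164, -0.9764)
step 4: θ'=-1.4764 (R=3.0000) → pose (-6.5430, 2.2137, -1.4764)
step 5: θ'=0.7736 (R=0.1667) → pose (-6.2607, 2.1101, 0.7736)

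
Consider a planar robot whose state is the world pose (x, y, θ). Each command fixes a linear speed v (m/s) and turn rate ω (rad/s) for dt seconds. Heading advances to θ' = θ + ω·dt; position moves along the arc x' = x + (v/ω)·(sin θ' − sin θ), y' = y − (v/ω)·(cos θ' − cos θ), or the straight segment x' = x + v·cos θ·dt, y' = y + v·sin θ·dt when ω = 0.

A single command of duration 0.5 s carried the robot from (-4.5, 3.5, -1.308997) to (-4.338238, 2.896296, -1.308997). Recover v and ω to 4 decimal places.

Δθ = -1.308997 − -1.308997 = 0.000000
ω = Δθ/dt = 0.000000/0.5 = 0.0000
ω = 0 → v = (Δx·cos θ + Δy·sin θ)/dt = 1.2500

v = 1.2500, ω = 0.0000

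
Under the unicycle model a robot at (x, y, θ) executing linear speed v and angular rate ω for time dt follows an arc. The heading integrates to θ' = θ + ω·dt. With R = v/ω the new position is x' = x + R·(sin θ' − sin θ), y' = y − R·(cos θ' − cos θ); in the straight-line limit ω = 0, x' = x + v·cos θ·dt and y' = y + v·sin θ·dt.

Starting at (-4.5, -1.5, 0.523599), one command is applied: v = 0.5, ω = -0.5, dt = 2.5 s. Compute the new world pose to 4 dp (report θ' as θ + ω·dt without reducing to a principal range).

(-3.3358, -1.6185, -0.7264)

θ' = 0.5236 + -0.5·2.5 = -0.7264
R = v/ω = 0.5/-0.5 = -1.0000
x' = -4.5 + -1.0000·(sin -0.7264 − sin 0.5236) = -3.3358
y' = -1.5 − -1.0000·(cos -0.7264 − cos 0.5236) = -1.6185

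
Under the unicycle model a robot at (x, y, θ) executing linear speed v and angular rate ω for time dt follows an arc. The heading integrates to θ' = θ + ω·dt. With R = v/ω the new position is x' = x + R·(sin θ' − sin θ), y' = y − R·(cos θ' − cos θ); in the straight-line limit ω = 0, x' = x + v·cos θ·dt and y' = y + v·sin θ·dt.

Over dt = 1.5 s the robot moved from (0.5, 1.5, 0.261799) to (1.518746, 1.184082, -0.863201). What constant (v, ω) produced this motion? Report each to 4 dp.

v = 0.7500, ω = -0.7500

Δθ = -0.863201 − 0.261799 = -1.125000
ω = Δθ/dt = -1.125000/1.5 = -0.7500
R = Δx/(sin θ' − sin θ) = -1.0000
v = R·ω = -1.0000·-0.7500 = 0.7500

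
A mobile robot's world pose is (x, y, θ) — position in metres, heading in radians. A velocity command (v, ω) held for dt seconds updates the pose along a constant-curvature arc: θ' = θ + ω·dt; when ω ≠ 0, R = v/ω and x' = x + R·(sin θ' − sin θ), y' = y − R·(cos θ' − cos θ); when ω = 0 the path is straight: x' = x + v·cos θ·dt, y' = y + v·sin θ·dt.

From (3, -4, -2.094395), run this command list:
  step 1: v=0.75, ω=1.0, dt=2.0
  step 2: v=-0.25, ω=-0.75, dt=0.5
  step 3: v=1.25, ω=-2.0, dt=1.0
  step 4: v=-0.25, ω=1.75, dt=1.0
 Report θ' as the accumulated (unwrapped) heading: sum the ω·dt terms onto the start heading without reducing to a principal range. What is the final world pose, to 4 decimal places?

step 1: θ'=-0.0944 (R=0.7500) → pose (3.5788, -5.1217, -0.0944)
step 2: θ'=-0.4694 (R=0.3333) → pose (3.4595, -5.0871, -0.4694)
step 3: θ'=-2.4694 (R=-0.6250) → pose (3.5659, -6.1335, -2.4694)
step 4: θ'=-0.7194 (R=-0.1429) → pose (3.5711, -5.9143, -0.7194)

(3.5711, -5.9143, -0.7194)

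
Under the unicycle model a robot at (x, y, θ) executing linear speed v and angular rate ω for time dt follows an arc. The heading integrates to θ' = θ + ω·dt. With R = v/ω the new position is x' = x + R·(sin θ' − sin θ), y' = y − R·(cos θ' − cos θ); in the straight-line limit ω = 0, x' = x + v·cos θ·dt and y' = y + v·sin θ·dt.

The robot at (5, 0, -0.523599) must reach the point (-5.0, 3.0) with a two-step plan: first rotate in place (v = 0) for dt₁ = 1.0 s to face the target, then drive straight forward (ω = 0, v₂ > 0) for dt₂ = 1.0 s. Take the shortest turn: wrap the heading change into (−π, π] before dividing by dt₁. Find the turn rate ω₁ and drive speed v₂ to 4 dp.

ω₁ = -2.9095, v₂ = 10.4403

heading to target = atan2(3−0, -5−5) = 2.8501
Δθ = wrap(2.8501 − -0.5236) = -2.9095; ω₁ = Δθ/dt₁ = -2.9095
distance = √((-5−5)² + (3−0)²) = 10.4403; v₂ = distance/dt₂ = 10.4403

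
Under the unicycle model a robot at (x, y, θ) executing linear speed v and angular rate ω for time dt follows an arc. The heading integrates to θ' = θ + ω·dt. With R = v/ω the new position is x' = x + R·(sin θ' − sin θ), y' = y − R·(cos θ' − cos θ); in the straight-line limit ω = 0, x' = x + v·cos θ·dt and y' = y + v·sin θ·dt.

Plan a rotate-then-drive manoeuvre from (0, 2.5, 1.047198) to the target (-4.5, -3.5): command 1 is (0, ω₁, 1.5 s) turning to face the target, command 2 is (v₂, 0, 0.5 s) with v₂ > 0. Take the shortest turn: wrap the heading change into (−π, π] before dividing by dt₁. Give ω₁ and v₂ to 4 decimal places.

heading to target = atan2(-3.5−2.5, -4.5−0) = -2.2143
Δθ = wrap(-2.2143 − 1.0472) = 3.0217; ω₁ = Δθ/dt₁ = 2.0145
distance = √((-4.5−0)² + (-3.5−2.5)²) = 7.5000; v₂ = distance/dt₂ = 15.0000

ω₁ = 2.0145, v₂ = 15.0000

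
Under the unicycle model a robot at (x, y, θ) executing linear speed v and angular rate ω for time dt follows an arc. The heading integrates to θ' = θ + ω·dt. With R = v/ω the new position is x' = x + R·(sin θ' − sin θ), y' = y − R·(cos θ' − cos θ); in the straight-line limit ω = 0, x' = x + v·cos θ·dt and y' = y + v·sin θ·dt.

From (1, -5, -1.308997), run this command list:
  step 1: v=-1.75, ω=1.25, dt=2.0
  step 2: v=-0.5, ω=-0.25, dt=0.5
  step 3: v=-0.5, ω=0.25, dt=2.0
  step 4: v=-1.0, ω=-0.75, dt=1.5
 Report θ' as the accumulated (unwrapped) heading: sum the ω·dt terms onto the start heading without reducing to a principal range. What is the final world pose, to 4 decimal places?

step 1: θ'=1.1910 (R=-1.4000) → pose (-1.6525, -4.8433, 1.1910)
step 2: θ'=1.0660 (R=2.0000) → pose (-1.7595, -5.0691, 1.0660)
step 3: θ'=1.5660 (R=-2.0000) → pose (-2.0089, -6.0268, 1.5660)
step 4: θ'=0.4410 (R=1.3333) → pose (-2.7731, -7.2262, 0.4410)

(-2.7731, -7.2262, 0.4410)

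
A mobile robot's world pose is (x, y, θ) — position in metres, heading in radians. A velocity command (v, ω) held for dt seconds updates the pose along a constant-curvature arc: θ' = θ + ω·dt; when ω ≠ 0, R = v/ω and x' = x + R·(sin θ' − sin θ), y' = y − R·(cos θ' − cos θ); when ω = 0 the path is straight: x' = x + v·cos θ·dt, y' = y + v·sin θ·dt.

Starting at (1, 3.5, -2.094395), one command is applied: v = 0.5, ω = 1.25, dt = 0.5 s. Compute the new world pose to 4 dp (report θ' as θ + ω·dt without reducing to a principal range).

(0.9485, 3.2595, -1.4694)

θ' = -2.0944 + 1.25·0.5 = -1.4694
R = v/ω = 0.5/1.25 = 0.4000
x' = 1 + 0.4000·(sin -1.4694 − sin -2.0944) = 0.9485
y' = 3.5 − 0.4000·(cos -1.4694 − cos -2.0944) = 3.2595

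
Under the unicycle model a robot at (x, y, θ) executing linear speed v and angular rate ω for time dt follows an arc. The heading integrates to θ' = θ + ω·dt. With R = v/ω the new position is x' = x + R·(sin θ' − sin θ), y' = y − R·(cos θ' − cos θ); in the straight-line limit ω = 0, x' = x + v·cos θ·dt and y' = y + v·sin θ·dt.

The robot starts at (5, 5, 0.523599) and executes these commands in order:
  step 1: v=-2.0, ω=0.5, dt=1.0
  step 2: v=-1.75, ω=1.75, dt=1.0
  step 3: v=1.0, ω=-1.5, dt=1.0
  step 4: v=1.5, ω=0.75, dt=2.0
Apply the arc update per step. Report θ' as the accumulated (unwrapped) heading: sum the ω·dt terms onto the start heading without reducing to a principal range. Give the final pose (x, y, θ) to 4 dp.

(2.4879, 5.4328, 2.7736)

step 1: θ'=1.0236 (R=-4.0000) → pose (3.5841, 3.6171, 1.0236)
step 2: θ'=2.7736 (R=-1.0000) → pose (4.0783, 2.1637, 2.7736)
step 3: θ'=1.2736 (R=-0.6667) → pose (3.6807, 2.9810, 1.2736)
step 4: θ'=2.7736 (R=2.0000) → pose (2.4879, 5.4328, 2.7736)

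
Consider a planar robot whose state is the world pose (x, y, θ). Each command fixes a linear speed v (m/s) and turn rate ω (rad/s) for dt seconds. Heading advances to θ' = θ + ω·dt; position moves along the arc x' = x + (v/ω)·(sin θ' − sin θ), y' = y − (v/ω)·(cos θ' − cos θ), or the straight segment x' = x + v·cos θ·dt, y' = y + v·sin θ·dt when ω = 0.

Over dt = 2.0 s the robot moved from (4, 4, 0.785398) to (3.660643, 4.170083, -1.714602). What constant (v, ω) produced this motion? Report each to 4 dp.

v = -0.2500, ω = -1.2500

Δθ = -1.714602 − 0.785398 = -2.500000
ω = Δθ/dt = -2.500000/2.0 = -1.2500
R = Δx/(sin θ' − sin θ) = 0.2000
v = R·ω = 0.2000·-1.2500 = -0.2500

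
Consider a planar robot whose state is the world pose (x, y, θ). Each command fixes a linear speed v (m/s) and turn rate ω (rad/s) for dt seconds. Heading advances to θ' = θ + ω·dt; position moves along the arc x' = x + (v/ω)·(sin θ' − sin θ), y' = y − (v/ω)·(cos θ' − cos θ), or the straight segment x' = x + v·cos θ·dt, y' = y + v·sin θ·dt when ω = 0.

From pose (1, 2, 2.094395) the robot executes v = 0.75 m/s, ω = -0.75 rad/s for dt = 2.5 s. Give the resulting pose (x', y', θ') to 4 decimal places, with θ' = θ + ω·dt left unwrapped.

(1.6484, 3.4760, 0.2194)

θ' = 2.0944 + -0.75·2.5 = 0.2194
R = v/ω = 0.75/-0.75 = -1.0000
x' = 1 + -1.0000·(sin 0.2194 − sin 2.0944) = 1.6484
y' = 2 − -1.0000·(cos 0.2194 − cos 2.0944) = 3.4760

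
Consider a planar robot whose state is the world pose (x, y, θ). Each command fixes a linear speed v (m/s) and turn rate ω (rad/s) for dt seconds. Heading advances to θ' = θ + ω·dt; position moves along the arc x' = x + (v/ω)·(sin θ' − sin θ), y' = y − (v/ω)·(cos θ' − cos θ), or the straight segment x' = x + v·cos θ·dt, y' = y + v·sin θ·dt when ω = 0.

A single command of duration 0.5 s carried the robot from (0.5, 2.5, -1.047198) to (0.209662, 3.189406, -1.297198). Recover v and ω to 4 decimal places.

Δθ = -1.297198 − -1.047198 = -0.250000
ω = Δθ/dt = -0.250000/0.5 = -0.5000
R = −Δy/(cos θ' − cos θ) = 3.0000
v = R·ω = 3.0000·-0.5000 = -1.5000

v = -1.5000, ω = -0.5000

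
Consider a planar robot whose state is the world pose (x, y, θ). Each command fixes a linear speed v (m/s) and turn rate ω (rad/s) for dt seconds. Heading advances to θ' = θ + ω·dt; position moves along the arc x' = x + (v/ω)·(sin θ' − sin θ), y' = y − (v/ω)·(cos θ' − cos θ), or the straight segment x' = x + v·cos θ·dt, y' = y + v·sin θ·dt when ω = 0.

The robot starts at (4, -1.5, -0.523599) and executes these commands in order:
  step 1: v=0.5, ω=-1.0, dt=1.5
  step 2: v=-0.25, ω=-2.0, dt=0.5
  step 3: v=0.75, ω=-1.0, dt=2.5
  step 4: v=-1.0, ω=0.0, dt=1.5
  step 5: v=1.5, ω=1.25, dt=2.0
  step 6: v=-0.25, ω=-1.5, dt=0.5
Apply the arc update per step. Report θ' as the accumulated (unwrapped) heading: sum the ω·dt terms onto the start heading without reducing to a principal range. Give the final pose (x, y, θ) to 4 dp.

step 1: θ'=-2.0236 (R=-0.5000) → pose (4.1996, -2.1518, -2.0236)
step 2: θ'=-3.0236 (R=0.1250) → pose (4.2973, -2.0823, -3.0236)
step 3: θ'=-5.5236 (R=-0.7500) → pose (3.6925, -0.7937, -5.5236)
step 4: θ'=-5.5236 (straight) → pose (2.6049, -1.8266, -5.5236)
step 5: θ'=-3.0236 (R=1.2000) → pose (1.6373, 0.2352, -3.0236)
step 6: θ'=-3.7736 (R=0.1667) → pose (1.7553, 0.2041, -3.7736)

(1.7553, 0.2041, -3.7736)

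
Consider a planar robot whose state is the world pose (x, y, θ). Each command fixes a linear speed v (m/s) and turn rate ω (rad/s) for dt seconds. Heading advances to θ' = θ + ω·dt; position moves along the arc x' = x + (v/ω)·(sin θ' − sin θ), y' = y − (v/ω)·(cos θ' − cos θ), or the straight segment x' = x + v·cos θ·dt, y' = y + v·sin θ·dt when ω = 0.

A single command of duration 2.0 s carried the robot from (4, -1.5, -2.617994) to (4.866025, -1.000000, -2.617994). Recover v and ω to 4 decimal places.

v = -0.5000, ω = 0.0000

Δθ = -2.617994 − -2.617994 = 0.000000
ω = Δθ/dt = 0.000000/2.0 = 0.0000
ω = 0 → v = (Δx·cos θ + Δy·sin θ)/dt = -0.5000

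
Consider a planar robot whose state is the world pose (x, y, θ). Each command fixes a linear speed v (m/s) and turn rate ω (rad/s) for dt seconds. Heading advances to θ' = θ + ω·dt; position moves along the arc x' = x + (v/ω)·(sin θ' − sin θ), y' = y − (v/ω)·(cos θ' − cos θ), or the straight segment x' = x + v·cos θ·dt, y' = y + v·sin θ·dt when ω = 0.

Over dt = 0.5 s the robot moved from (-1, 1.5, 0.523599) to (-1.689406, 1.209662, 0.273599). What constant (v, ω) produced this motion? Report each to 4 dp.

Δθ = 0.273599 − 0.523599 = -0.250000
ω = Δθ/dt = -0.250000/0.5 = -0.5000
R = Δx/(sin θ' − sin θ) = 3.0000
v = R·ω = 3.0000·-0.5000 = -1.5000

v = -1.5000, ω = -0.5000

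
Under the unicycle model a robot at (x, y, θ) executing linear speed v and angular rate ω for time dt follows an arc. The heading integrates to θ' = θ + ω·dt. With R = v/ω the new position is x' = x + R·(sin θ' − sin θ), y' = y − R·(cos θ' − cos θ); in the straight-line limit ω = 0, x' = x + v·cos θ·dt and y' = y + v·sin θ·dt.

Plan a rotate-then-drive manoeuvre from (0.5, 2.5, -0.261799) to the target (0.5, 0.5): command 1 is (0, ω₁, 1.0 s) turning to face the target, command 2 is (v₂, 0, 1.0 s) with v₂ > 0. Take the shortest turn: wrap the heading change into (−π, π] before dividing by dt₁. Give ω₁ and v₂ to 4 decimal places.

ω₁ = -1.3090, v₂ = 2.0000

heading to target = atan2(0.5−2.5, 0.5−0.5) = -1.5708
Δθ = wrap(-1.5708 − -0.2618) = -1.3090; ω₁ = Δθ/dt₁ = -1.3090
distance = √((0.5−0.5)² + (0.5−2.5)²) = 2.0000; v₂ = distance/dt₂ = 2.0000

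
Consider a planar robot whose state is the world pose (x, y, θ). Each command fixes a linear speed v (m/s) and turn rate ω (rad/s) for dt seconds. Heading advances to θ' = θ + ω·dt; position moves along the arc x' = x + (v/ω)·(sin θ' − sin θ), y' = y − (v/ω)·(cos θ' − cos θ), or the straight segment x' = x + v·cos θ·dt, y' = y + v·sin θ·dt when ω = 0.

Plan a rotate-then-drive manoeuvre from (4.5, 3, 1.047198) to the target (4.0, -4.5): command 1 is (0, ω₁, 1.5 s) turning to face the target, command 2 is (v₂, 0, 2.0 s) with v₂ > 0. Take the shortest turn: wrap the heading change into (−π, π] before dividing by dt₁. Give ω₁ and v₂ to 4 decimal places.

ω₁ = -1.7897, v₂ = 3.7583

heading to target = atan2(-4.5−3, 4−4.5) = -1.6374
Δθ = wrap(-1.6374 − 1.0472) = -2.6846; ω₁ = Δθ/dt₁ = -1.7897
distance = √((4−4.5)² + (-4.5−3)²) = 7.5166; v₂ = distance/dt₂ = 3.7583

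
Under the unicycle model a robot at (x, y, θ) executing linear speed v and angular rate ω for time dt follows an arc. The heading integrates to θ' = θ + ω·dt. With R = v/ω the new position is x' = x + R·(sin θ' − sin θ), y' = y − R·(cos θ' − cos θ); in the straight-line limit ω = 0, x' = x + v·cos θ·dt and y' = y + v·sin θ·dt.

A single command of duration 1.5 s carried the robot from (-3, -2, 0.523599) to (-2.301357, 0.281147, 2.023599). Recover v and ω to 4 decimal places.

v = 1.7500, ω = 1.0000

Δθ = 2.023599 − 0.523599 = 1.500000
ω = Δθ/dt = 1.500000/1.5 = 1.0000
R = −Δy/(cos θ' − cos θ) = 1.7500
v = R·ω = 1.7500·1.0000 = 1.7500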